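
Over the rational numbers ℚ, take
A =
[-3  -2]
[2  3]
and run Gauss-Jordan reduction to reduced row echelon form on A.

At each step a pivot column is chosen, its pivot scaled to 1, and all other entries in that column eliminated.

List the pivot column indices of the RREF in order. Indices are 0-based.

pivot columns: 0, 1

pivot(0,0)=-3: scale R0 → (1, 2/3)
  clear (1,0): R1 −= (2)R0 → (0, 5/3)
pivot(1,1)=5/3: scale R1 → (0, 1)
  clear (0,1): R0 −= (2/3)R1 → (1, 0)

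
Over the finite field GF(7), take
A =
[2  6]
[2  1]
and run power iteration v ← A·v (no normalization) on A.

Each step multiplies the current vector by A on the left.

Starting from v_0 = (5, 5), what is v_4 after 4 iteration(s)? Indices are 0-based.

v_4 = (6, 1)

v_0 = (5, 5).
v_1 = A·v_0 = (5, 1).
v_2 = A·v_1 = (2, 4).
v_3 = A·v_2 = (0, 1).
v_4 = A·v_3 = (6, 1).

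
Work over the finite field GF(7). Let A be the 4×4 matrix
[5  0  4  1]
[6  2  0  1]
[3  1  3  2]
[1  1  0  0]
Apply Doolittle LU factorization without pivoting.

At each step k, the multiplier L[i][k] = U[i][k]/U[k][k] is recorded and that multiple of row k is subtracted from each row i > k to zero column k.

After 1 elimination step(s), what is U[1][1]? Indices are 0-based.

U[1][1] = 2

k=0: U[0][0]=5
  eliminate (1,0): mult=4, new row 1: (0, 2, 5, 4); set L[1][0]=4
  eliminate (2,0): mult=2, new row 2: (0, 1, 2, 0); set L[2][0]=2
  eliminate (3,0): mult=3, new row 3: (0, 1, 2, 4); set L[3][0]=3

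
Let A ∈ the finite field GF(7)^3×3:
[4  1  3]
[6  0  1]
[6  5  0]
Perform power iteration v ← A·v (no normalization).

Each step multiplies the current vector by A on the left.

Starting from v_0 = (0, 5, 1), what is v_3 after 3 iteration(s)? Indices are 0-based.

v_0 = (0, 5, 1).
v_1 = A·v_0 = (1, 1, 4).
v_2 = A·v_1 = (3, 3, 4).
v_3 = A·v_2 = (6, 1, 5).

v_3 = (6, 1, 5)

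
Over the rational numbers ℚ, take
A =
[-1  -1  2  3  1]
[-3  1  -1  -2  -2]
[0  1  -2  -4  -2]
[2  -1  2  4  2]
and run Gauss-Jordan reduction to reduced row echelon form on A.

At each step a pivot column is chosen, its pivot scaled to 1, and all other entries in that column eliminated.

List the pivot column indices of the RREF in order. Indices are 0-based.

pivot columns: 0, 1, 2, 3

pivot(0,0)=-1: scale R0 → (1, 1, -2, -3, -1)
  clear (1,0): R1 −= (-3)R0 → (0, 4, -7, -11, -5)
  clear (3,0): R3 −= (2)R0 → (0, -3, 6, 10, 4)
pivot(1,1)=4: scale R1 → (0, 1, -7/4, -11/4, -5/4)
  clear (0,1): R0 −= (1)R1 → (1, 0, -1/4, -1/4, 1/4)
  clear (2,1): R2 −= (1)R1 → (0, 0, -1/4, -5/4, -3/4)
  clear (3,1): R3 −= (-3)R1 → (0, 0, 3/4, 7/4, 1/4)
pivot(2,2)=-1/4: scale R2 → (0, 0, 1, 5, 3)
  clear (0,2): R0 −= (-1/4)R2 → (1, 0, 0, 1, 1)
  clear (1,2): R1 −= (-7/4)R2 → (0, 1, 0, 6, 4)
  clear (3,2): R3 −= (3/4)R2 → (0, 0, 0, -2, -2)
pivot(3,3)=-2: scale R3 → (0, 0, 0, 1, 1)
  clear (0,3): R0 −= (1)R3 → (1, 0, 0, 0, 0)
  clear (1,3): R1 −= (6)R3 → (0, 1, 0, 0, -2)
  clear (2,3): R2 −= (5)R3 → (0, 0, 1, 0, -2)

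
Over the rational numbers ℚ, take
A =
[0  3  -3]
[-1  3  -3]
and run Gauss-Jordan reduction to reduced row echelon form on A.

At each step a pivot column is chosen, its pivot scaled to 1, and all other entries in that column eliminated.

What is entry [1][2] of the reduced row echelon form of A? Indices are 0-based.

pivot(0,0): swap R0↔R1
pivot(0,0)=-1: scale R0 → (1, -3, 3)
pivot(1,1)=3: scale R1 → (0, 1, -1)
  clear (0,1): R0 −= (-3)R1 → (1, 0, 0)

M[1][2] = -1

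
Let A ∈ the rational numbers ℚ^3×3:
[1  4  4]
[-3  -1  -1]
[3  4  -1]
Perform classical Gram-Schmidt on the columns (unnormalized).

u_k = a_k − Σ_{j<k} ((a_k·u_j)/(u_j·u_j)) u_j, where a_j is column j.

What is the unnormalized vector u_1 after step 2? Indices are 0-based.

Step 1: u_0 = a_0 = (1, -3, 3).
Step 2: u_1 = a_1 − (1)·u_0 = (3, 2, 1).

u_1 = (3, 2, 1)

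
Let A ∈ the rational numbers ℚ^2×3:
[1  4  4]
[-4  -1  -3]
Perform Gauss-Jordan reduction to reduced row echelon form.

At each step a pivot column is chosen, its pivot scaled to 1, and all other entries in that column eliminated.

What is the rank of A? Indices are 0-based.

pivot(0,0)=1: scale R0 → (1, 4, 4)
  clear (1,0): R1 −= (-4)R0 → (0, 15, 13)
pivot(1,1)=15: scale R1 → (0, 1, 13/15)
  clear (0,1): R0 −= (4)R1 → (1, 0, 8/15)

rank = 2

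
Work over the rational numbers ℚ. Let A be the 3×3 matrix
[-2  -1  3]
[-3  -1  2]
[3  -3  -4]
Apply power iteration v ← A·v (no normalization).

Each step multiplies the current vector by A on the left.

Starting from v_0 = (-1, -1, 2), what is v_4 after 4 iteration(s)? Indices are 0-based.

v_4 = (-1194, -1313, 503)

v_0 = (-1, -1, 2).
v_1 = A·v_0 = (9, 8, -8).
v_2 = A·v_1 = (-50, -51, 35).
v_3 = A·v_2 = (256, 271, -137).
v_4 = A·v_3 = (-1194, -1313, 503).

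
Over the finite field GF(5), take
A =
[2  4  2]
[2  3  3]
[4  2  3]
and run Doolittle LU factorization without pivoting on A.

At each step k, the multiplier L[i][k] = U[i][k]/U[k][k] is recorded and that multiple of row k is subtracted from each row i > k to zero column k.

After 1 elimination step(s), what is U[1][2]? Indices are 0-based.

k=0: U[0][0]=2
  eliminate (1,0): mult=1, new row 1: (0, 4, 1); set L[1][0]=1
  eliminate (2,0): mult=2, new row 2: (0, 4, 4); set L[2][0]=2

U[1][2] = 1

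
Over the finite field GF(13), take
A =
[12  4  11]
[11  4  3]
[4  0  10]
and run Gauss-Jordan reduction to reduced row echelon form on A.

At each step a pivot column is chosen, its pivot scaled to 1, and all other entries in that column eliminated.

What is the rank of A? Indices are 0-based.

pivot(0,0)=12: scale R0 → (1, 9, 2)
  clear (1,0): R1 −= (11)R0 → (0, 9, 7)
  clear (2,0): R2 −= (4)R0 → (0, 3, 2)
pivot(1,1)=9: scale R1 → (0, 1, 8)
  clear (0,1): R0 −= (9)R1 → (1, 0, 8)
  clear (2,1): R2 −= (3)R1 → (0, 0, 4)
pivot(2,2)=4: scale R2 → (0, 0, 1)
  clear (0,2): R0 −= (8)R2 → (1, 0, 0)
  clear (1,2): R1 −= (8)R2 → (0, 1, 0)

rank = 3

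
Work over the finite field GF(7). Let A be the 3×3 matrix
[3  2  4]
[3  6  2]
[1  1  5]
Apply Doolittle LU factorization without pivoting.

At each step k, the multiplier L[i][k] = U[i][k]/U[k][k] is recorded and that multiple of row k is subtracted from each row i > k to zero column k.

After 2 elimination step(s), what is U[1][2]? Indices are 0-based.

[col 0] pivot 3
  R1 -= 1*R0 → (0, 4, 5)  (L[1][0] := 1)
  R2 -= 5*R0 → (0, 5, 6)  (L[2][0] := 5)
[col 1] pivot 4
  R2 -= 3*R1 → (0, 0, 5)  (L[2][1] := 3)

U[1][2] = 5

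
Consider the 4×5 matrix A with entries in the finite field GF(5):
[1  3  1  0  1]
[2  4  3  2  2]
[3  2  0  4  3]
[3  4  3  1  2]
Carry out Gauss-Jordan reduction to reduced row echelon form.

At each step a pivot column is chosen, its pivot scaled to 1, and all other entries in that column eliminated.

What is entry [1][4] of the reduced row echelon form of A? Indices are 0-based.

step 1: normalize row 0 (÷1) = (1, 3, 1, 0, 1)
  row 1: subtract 2×row0 = (0, 3, 1, 2, 0)
  row 2: subtract 3×row0 = (0, 3, 2, 4, 0)
  row 3: subtract 3×row0 = (0, 0, 0, 1, 4)
step 2: normalize row 1 (÷3) = (0, 1, 2, 4, 0)
  row 0: subtract 3×row1 = (1, 0, 0, 3, 1)
  row 2: subtract 3×row1 = (0, 0, 1, 2, 0)
step 3: normalize row 2 (÷1) = (0, 0, 1, 2, 0)
  row 1: subtract 2×row2 = (0, 1, 0, 0, 0)
step 4: normalize row 3 (÷1) = (0, 0, 0, 1, 4)
  row 0: subtract 3×row3 = (1, 0, 0, 0, 4)
  row 2: subtract 2×row3 = (0, 0, 1, 0, 2)

M[1][4] = 0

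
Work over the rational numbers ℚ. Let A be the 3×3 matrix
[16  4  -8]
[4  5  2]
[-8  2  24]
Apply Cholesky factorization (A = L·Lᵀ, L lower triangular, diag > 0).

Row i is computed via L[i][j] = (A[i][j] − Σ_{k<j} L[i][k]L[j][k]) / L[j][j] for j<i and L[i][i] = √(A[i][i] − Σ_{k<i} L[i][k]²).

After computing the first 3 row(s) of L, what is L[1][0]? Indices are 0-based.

L[1][0] = 1

Step 1: L[0][0] = √(16) = 4.
  L[1][0] = (4) / L[0][0] = 1.
Step 2: L[1][1] = √(4) = 2.
  L[2][0] = (-8) / L[0][0] = -2.
  L[2][1] = (4) / L[1][1] = 2.
Step 3: L[2][2] = √(16) = 4.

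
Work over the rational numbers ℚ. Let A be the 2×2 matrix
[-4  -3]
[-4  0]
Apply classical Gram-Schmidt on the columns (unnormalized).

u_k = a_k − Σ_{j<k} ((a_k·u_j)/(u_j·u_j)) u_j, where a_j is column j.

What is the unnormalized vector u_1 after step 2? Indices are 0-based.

u_1 = (-3/2, 3/2)

Step 1: u_0 = a_0 = (-4, -4).
Step 2: u_1 = a_1 − (3/8)·u_0 = (-3/2, 3/2).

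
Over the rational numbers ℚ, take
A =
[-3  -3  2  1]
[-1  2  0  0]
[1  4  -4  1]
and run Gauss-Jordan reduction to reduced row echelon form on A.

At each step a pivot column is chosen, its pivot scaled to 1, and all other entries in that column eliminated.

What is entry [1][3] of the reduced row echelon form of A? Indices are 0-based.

M[1][3] = -1/4

[1] R0 /= -3  ⇒  (1, 1, -2/3, -1/3)
     R1 -= -1·R0  ⇒  (0, 3, -2/3, -1/3)
     R2 -= 1·R0  ⇒  (0, 3, -10/3, 4/3)
[2] R1 /= 3  ⇒  (0, 1, -2/9, -1/9)
     R0 -= 1·R1  ⇒  (1, 0, -4/9, -2/9)
     R2 -= 3·R1  ⇒  (0, 0, -8/3, 5/3)
[3] R2 /= -8/3  ⇒  (0, 0, 1, -5/8)
     R0 -= -4/9·R2  ⇒  (1, 0, 0, -1/2)
     R1 -= -2/9·R2  ⇒  (0, 1, 0, -1/4)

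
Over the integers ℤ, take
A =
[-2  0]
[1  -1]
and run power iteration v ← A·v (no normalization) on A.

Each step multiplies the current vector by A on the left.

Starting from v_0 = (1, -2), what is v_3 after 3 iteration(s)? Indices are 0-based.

v_0 = (1, -2).
v_1 = A·v_0 = (-2, 3).
v_2 = A·v_1 = (4, -5).
v_3 = A·v_2 = (-8, 9).

v_3 = (-8, 9)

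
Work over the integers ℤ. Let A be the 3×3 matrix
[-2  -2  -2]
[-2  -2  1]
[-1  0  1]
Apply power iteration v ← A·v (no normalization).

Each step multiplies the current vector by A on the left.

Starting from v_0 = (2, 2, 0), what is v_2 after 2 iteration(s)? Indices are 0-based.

v_2 = (36, 30, 6)

v_0 = (2, 2, 0).
v_1 = A·v_0 = (-8, -8, -2).
v_2 = A·v_1 = (36, 30, 6).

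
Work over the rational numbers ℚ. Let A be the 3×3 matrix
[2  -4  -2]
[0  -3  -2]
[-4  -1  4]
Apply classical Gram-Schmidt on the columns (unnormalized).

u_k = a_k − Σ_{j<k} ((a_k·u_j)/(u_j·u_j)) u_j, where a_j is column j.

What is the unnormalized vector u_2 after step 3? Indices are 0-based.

u_2 = (6/7, -9/7, 3/7)

Step 1: u_0 = a_0 = (2, 0, -4).
Step 2: u_1 = a_1 − (-1/5)·u_0 = (-18/5, -3, -9/5).
Step 3: u_2 = a_2 − (-1)·u_0 − (5/21)·u_1 = (6/7, -9/7, 3/7).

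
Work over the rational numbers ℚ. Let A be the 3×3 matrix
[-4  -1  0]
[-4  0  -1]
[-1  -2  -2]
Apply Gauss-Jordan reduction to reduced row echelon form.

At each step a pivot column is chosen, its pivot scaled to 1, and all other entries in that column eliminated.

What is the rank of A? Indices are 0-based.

rank = 3

[1] R0 /= -4  ⇒  (1, 1/4, 0)
     R1 -= -4·R0  ⇒  (0, 1, -1)
     R2 -= -1·R0  ⇒  (0, -7/4, -2)
[2] R1 /= 1  ⇒  (0, 1, -1)
     R0 -= 1/4·R1  ⇒  (1, 0, 1/4)
     R2 -= -7/4·R1  ⇒  (0, 0, -15/4)
[3] R2 /= -15/4  ⇒  (0, 0, 1)
     R0 -= 1/4·R2  ⇒  (1, 0, 0)
     R1 -= -1·R2  ⇒  (0, 1, 0)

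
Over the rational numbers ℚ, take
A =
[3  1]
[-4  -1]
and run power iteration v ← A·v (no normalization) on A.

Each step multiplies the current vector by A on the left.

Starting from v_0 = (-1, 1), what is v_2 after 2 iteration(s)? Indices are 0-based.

v_2 = (-3, 5)

v_0 = (-1, 1).
v_1 = A·v_0 = (-2, 3).
v_2 = A·v_1 = (-3, 5).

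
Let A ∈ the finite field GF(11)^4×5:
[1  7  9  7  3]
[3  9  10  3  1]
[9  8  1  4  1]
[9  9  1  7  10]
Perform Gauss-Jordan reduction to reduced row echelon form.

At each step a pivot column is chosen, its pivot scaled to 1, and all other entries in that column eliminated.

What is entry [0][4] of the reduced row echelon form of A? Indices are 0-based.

M[0][4] = 3

step 1: normalize row 0 (÷1) = (1, 7, 9, 7, 3)
  row 1: subtract 3×row0 = (0, 10, 5, 4, 3)
  row 2: subtract 9×row0 = (0, 0, 8, 7, 7)
  row 3: subtract 9×row0 = (0, 1, 8, 10, 5)
step 2: normalize row 1 (÷10) = (0, 1, 6, 7, 8)
  row 0: subtract 7×row1 = (1, 0, 0, 2, 2)
  row 3: subtract 1×row1 = (0, 0, 2, 3, 8)
step 3: normalize row 2 (÷8) = (0, 0, 1, 5, 5)
  row 1: subtract 6×row2 = (0, 1, 0, 10, 0)
  row 3: subtract 2×row2 = (0, 0, 0, 4, 9)
step 4: normalize row 3 (÷4) = (0, 0, 0, 1, 5)
  row 0: subtract 2×row3 = (1, 0, 0, 0, 3)
  row 1: subtract 10×row3 = (0, 1, 0, 0, 5)
  row 2: subtract 5×row3 = (0, 0, 1, 0, 2)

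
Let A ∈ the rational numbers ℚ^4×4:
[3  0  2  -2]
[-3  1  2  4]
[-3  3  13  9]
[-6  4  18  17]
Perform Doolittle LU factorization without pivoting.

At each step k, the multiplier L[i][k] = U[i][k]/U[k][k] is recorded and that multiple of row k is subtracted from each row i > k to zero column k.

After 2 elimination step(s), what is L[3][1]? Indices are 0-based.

Step 1: pivot at (0,0) is 3.
  row1 ← row1 − (-1)·row0  ⇒  L[1][0]=-1, U row1=(0, 1, 4, 2)
  row2 ← row2 − (-1)·row0  ⇒  L[2][0]=-1, U row2=(0, 3, 15, 7)
  row3 ← row3 − (-2)·row0  ⇒  L[3][0]=-2, U row3=(0, 4, 22, 13)
Step 2: pivot at (1,1) is 1.
  row2 ← row2 − (3)·row1  ⇒  L[2][1]=3, U row2=(0, 0, 3, 1)
  row3 ← row3 − (4)·row1  ⇒  L[3][1]=4, U row3=(0, 0, 6, 5)

L[3][1] = 4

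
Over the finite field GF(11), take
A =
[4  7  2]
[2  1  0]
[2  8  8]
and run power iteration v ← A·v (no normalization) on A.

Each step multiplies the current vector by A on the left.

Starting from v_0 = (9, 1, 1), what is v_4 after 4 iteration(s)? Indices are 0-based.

v_0 = (9, 1, 1).
v_1 = A·v_0 = (1, 8, 1).
v_2 = A·v_1 = (7, 10, 8).
v_3 = A·v_2 = (4, 2, 4).
v_4 = A·v_3 = (5, 10, 1).

v_4 = (5, 10, 1)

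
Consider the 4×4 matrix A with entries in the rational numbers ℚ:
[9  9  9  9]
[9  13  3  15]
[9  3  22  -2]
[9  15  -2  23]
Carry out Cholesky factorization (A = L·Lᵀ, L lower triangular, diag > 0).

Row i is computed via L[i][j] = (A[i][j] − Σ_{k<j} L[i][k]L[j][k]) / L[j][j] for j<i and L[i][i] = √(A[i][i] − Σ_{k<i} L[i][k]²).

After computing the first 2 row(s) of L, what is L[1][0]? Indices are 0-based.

L[1][0] = 3

Step 1: L[0][0] = √(9) = 3.
  L[1][0] = (9) / L[0][0] = 3.
Step 2: L[1][1] = √(4) = 2.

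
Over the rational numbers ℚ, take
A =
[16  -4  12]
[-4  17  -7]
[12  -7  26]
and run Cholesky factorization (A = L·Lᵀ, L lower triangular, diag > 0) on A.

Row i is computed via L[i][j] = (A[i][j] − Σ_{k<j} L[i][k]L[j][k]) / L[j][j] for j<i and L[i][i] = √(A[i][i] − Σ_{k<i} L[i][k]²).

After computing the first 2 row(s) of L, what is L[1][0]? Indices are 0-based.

L[1][0] = -1

Step 1: L[0][0] = √(16) = 4.
  L[1][0] = (-4) / L[0][0] = -1.
Step 2: L[1][1] = √(16) = 4.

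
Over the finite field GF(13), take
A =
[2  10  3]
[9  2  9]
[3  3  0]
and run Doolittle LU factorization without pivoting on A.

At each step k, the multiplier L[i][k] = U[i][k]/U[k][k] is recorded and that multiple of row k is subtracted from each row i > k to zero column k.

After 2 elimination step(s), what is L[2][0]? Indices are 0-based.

Step 1: pivot at (0,0) is 2.
  row1 ← row1 − (11)·row0  ⇒  L[1][0]=11, U row1=(0, 9, 2)
  row2 ← row2 − (8)·row0  ⇒  L[2][0]=8, U row2=(0, 1, 2)
Step 2: pivot at (1,1) is 9.
  row2 ← row2 − (3)·row1  ⇒  L[2][1]=3, U row2=(0, 0, 9)

L[2][0] = 8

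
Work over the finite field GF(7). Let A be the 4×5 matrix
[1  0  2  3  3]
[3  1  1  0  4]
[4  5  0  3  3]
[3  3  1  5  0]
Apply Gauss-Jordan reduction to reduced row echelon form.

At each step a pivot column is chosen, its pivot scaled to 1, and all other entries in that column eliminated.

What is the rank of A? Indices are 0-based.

rank = 4

step 1: normalize row 0 (÷1) = (1, 0, 2, 3, 3)
  row 1: subtract 3×row0 = (0, 1, 2, 5, 2)
  row 2: subtract 4×row0 = (0, 5, 6, 5, 5)
  row 3: subtract 3×row0 = (0, 3, 2, 3, 5)
step 2: normalize row 1 (÷1) = (0, 1, 2, 5, 2)
  row 2: subtract 5×row1 = (0, 0, 3, 1, 2)
  row 3: subtract 3×row1 = (0, 0, 3, 2, 6)
step 3: normalize row 2 (÷3) = (0, 0, 1, 5, 3)
  row 0: subtract 2×row2 = (1, 0, 0, 0, 4)
  row 1: subtract 2×row2 = (0, 1, 0, 2, 3)
  row 3: subtract 3×row2 = (0, 0, 0, 1, 4)
step 4: normalize row 3 (÷1) = (0, 0, 0, 1, 4)
  row 1: subtract 2×row3 = (0, 1, 0, 0, 2)
  row 2: subtract 5×row3 = (0, 0, 1, 0, 4)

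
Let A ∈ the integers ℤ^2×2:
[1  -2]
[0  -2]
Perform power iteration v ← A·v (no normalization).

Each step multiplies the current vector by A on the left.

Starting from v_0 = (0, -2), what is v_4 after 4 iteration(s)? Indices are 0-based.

v_4 = (-20, -32)

v_0 = (0, -2).
v_1 = A·v_0 = (4, 4).
v_2 = A·v_1 = (-4, -8).
v_3 = A·v_2 = (12, 16).
v_4 = A·v_3 = (-20, -32).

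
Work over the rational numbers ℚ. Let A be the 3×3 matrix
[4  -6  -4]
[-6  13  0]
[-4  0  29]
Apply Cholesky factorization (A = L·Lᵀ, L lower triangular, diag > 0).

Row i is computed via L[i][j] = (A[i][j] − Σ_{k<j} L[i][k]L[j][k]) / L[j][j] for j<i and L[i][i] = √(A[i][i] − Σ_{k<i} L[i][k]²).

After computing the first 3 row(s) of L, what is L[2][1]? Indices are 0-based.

Step 1: L[0][0] = √(4) = 2.
  L[1][0] = (-6) / L[0][0] = -3.
Step 2: L[1][1] = √(4) = 2.
  L[2][0] = (-4) / L[0][0] = -2.
  L[2][1] = (-6) / L[1][1] = -3.
Step 3: L[2][2] = √(16) = 4.

L[2][1] = -3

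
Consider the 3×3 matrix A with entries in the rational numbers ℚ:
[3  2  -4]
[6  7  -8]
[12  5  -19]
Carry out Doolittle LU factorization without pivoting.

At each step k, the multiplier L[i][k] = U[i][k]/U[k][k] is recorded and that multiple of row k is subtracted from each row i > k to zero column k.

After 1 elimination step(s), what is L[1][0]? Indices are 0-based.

k=0: U[0][0]=3
  eliminate (1,0): mult=2, new row 1: (0, 3, 0); set L[1][0]=2
  eliminate (2,0): mult=4, new row 2: (0, -3, -3); set L[2][0]=4

L[1][0] = 2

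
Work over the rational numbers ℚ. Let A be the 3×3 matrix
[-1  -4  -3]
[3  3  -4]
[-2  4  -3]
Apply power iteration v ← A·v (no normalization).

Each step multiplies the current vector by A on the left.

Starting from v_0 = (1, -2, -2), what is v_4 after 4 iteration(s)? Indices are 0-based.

v_4 = (-1127, -1678, 134)

v_0 = (1, -2, -2).
v_1 = A·v_0 = (13, 5, -4).
v_2 = A·v_1 = (-21, 70, 6).
v_3 = A·v_2 = (-277, 123, 304).
v_4 = A·v_3 = (-1127, -1678, 134).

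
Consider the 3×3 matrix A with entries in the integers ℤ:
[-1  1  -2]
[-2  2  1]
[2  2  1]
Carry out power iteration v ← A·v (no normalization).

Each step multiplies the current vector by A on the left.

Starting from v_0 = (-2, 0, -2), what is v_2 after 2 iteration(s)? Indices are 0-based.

v_0 = (-2, 0, -2).
v_1 = A·v_0 = (6, 2, -6).
v_2 = A·v_1 = (8, -14, 10).

v_2 = (8, -14, 10)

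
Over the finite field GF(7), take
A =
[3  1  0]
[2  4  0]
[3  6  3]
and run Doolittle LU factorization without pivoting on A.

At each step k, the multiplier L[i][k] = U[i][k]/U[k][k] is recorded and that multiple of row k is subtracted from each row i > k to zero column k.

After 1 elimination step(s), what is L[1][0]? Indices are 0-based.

L[1][0] = 3

[col 0] pivot 3
  R1 -= 3*R0 → (0, 1, 0)  (L[1][0] := 3)
  R2 -= 1*R0 → (0, 5, 3)  (L[2][0] := 1)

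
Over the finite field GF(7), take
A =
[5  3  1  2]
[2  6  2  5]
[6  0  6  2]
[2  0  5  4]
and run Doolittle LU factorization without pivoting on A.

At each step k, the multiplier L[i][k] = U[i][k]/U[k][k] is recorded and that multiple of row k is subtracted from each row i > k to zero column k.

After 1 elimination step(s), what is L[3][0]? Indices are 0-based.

L[3][0] = 6

k=0: U[0][0]=5
  eliminate (1,0): mult=6, new row 1: (0, 2, 3, 0); set L[1][0]=6
  eliminate (2,0): mult=4, new row 2: (0, 2, 2, 1); set L[2][0]=4
  eliminate (3,0): mult=6, new row 3: (0, 3, 6, 6); set L[3][0]=6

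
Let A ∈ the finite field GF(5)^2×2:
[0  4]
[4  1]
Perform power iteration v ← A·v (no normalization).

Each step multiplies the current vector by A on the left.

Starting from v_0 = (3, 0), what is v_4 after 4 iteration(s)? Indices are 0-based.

v_4 = (1, 1)

v_0 = (3, 0).
v_1 = A·v_0 = (0, 2).
v_2 = A·v_1 = (3, 2).
v_3 = A·v_2 = (3, 4).
v_4 = A·v_3 = (1, 1).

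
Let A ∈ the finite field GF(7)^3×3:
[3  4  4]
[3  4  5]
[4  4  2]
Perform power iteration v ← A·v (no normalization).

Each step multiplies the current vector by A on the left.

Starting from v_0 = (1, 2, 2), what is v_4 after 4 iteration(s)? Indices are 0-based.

v_4 = (6, 1, 1)

v_0 = (1, 2, 2).
v_1 = A·v_0 = (5, 0, 2).
v_2 = A·v_1 = (2, 4, 3).
v_3 = A·v_2 = (6, 2, 2).
v_4 = A·v_3 = (6, 1, 1).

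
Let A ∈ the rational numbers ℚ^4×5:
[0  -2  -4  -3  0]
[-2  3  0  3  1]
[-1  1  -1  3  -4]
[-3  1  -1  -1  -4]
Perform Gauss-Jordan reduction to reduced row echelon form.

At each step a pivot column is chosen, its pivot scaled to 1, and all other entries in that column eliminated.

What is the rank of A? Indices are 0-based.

[1] R0 <-> R1
[1] R0 /= -2  ⇒  (1, -3/2, 0, -3/2, -1/2)
     R2 -= -1·R0  ⇒  (0, -1/2, -1, 3/2, -9/2)
     R3 -= -3·R0  ⇒  (0, -7/2, -1, -11/2, -11/2)
[2] R1 /= -2  ⇒  (0, 1, 2, 3/2, 0)
     R0 -= -3/2·R1  ⇒  (1, 0, 3, 3/4, -1/2)
     R2 -= -1/2·R1  ⇒  (0, 0, 0, 9/4, -9/2)
     R3 -= -7/2·R1  ⇒  (0, 0, 6, -1/4, -11/2)
[3] R2 <-> R3
[3] R2 /= 6  ⇒  (0, 0, 1, -1/24, -11/12)
     R0 -= 3·R2  ⇒  (1, 0, 0, 7/8, 9/4)
     R1 -= 2·R2  ⇒  (0, 1, 0, 19/12, 11/6)
[4] R3 /= 9/4  ⇒  (0, 0, 0, 1, -2)
     R0 -= 7/8·R3  ⇒  (1, 0, 0, 0, 4)
     R1 -= 19/12·R3  ⇒  (0, 1, 0, 0, 5)
     R2 -= -1/24·R3  ⇒  (0, 0, 1, 0, -1)

rank = 4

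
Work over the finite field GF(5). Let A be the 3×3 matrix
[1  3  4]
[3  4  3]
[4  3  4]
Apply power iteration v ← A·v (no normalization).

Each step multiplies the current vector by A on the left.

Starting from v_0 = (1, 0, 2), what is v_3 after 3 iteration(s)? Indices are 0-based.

v_0 = (1, 0, 2).
v_1 = A·v_0 = (4, 4, 2).
v_2 = A·v_1 = (4, 4, 1).
v_3 = A·v_2 = (0, 1, 2).

v_3 = (0, 1, 2)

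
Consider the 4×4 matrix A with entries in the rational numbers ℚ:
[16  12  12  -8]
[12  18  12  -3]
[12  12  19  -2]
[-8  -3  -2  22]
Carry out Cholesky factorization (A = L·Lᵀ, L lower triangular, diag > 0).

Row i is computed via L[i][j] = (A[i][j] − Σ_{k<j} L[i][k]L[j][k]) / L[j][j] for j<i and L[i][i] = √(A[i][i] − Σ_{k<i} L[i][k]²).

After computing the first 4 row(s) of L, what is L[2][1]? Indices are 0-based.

L[2][1] = 1

Step 1: L[0][0] = √(16) = 4.
  L[1][0] = (12) / L[0][0] = 3.
Step 2: L[1][1] = √(9) = 3.
  L[2][0] = (12) / L[0][0] = 3.
  L[2][1] = (3) / L[1][1] = 1.
Step 3: L[2][2] = √(9) = 3.
  L[3][0] = (-8) / L[0][0] = -2.
  L[3][1] = (3) / L[1][1] = 1.
  L[3][2] = (3) / L[2][2] = 1.
Step 4: L[3][3] = √(16) = 4.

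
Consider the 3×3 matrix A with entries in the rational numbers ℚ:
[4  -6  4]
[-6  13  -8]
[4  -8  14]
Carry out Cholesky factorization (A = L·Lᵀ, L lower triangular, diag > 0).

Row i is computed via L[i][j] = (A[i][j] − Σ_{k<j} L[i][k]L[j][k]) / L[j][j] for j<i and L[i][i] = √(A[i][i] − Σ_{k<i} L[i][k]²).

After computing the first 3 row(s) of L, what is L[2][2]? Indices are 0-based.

Step 1: L[0][0] = √(4) = 2.
  L[1][0] = (-6) / L[0][0] = -3.
Step 2: L[1][1] = √(4) = 2.
  L[2][0] = (4) / L[0][0] = 2.
  L[2][1] = (-2) / L[1][1] = -1.
Step 3: L[2][2] = √(9) = 3.

L[2][2] = 3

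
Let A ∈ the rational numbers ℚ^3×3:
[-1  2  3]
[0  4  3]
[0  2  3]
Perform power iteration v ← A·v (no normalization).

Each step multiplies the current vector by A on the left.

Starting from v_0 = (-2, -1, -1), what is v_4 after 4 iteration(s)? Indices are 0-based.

v_4 = (-890, -1555, -1037)

v_0 = (-2, -1, -1).
v_1 = A·v_0 = (-3, -7, -5).
v_2 = A·v_1 = (-26, -43, -29).
v_3 = A·v_2 = (-147, -259, -173).
v_4 = A·v_3 = (-890, -1555, -1037).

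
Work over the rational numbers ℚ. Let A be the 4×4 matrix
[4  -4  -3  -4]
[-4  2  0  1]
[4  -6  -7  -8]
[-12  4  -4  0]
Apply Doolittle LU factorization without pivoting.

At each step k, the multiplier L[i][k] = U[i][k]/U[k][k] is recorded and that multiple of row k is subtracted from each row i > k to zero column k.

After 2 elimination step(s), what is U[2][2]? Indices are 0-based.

k=0: U[0][0]=4
  eliminate (1,0): mult=-1, new row 1: (0, -2, -3, -3); set L[1][0]=-1
  eliminate (2,0): mult=1, new row 2: (0, -2, -4, -4); set L[2][0]=1
  eliminate (3,0): mult=-3, new row 3: (0, -8, -13, -12); set L[3][0]=-3
k=1: U[1][1]=-2
  eliminate (2,1): mult=1, new row 2: (0, 0, -1, -1); set L[2][1]=1
  eliminate (3,1): mult=4, new row 3: (0, 0, -1, 0); set L[3][1]=4

U[2][2] = -1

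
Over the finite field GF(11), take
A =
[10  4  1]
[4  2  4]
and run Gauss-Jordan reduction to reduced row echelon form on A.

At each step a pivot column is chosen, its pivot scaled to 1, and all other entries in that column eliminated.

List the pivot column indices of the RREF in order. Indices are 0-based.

[1] R0 /= 10  ⇒  (1, 7, 10)
     R1 -= 4·R0  ⇒  (0, 7, 8)
[2] R1 /= 7  ⇒  (0, 1, 9)
     R0 -= 7·R1  ⇒  (1, 0, 2)

pivot columns: 0, 1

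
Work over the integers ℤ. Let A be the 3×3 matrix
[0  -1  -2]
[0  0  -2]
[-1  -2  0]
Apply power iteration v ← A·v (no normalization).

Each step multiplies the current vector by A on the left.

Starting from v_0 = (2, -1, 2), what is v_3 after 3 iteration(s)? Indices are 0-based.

v_3 = (-22, -22, -4)

v_0 = (2, -1, 2).
v_1 = A·v_0 = (-3, -4, 0).
v_2 = A·v_1 = (4, 0, 11).
v_3 = A·v_2 = (-22, -22, -4).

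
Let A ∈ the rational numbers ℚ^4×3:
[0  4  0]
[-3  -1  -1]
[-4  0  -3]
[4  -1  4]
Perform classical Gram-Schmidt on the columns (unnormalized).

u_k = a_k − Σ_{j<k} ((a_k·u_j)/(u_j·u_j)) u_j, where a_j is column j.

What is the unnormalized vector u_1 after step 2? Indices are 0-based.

u_1 = (4, -44/41, -4/41, -37/41)

Step 1: u_0 = a_0 = (0, -3, -4, 4).
Step 2: u_1 = a_1 − (-1/41)·u_0 = (4, -44/41, -4/41, -37/41).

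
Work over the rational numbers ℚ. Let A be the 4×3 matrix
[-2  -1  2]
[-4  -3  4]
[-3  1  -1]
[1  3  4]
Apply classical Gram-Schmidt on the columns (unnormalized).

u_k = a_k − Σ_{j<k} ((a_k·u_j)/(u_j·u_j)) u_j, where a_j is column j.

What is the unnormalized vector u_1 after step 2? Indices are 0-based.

u_1 = (-1/15, -17/15, 12/5, 38/15)

Step 1: u_0 = a_0 = (-2, -4, -3, 1).
Step 2: u_1 = a_1 − (7/15)·u_0 = (-1/15, -17/15, 12/5, 38/15).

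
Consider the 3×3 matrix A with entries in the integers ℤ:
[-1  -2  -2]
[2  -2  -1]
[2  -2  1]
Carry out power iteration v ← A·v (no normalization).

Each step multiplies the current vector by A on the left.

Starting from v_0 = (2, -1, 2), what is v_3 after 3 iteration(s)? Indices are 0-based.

v_3 = (84, 16, 0)

v_0 = (2, -1, 2).
v_1 = A·v_0 = (-4, 4, 8).
v_2 = A·v_1 = (-20, -24, -8).
v_3 = A·v_2 = (84, 16, 0).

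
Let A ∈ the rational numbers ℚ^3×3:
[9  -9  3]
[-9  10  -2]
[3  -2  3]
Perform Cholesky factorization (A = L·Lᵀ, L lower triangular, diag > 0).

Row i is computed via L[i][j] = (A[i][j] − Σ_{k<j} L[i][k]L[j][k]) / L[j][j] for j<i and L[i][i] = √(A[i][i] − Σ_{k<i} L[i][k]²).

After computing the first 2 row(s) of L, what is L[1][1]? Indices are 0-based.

Step 1: L[0][0] = √(9) = 3.
  L[1][0] = (-9) / L[0][0] = -3.
Step 2: L[1][1] = √(1) = 1.

L[1][1] = 1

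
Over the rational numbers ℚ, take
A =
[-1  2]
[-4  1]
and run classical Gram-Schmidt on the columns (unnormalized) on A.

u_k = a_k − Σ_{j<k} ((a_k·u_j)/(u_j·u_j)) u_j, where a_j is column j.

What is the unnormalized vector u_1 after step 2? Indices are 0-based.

u_1 = (28/17, -7/17)

Step 1: u_0 = a_0 = (-1, -4).
Step 2: u_1 = a_1 − (-6/17)·u_0 = (28/17, -7/17).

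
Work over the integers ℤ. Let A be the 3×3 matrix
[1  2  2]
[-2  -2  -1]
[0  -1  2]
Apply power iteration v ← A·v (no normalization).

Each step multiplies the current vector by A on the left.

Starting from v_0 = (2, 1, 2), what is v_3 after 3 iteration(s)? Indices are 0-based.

v_0 = (2, 1, 2).
v_1 = A·v_0 = (8, -8, 3).
v_2 = A·v_1 = (-2, -3, 14).
v_3 = A·v_2 = (20, -4, 31).

v_3 = (20, -4, 31)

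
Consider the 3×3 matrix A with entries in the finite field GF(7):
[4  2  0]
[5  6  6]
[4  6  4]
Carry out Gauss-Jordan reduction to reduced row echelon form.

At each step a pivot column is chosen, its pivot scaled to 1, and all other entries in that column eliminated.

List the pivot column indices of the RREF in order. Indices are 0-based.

pivot columns: 0, 1, 2

pivot(0,0)=4: scale R0 → (1, 4, 0)
  clear (1,0): R1 −= (5)R0 → (0, 0, 6)
  clear (2,0): R2 −= (4)R0 → (0, 4, 4)
pivot(1,1): swap R1↔R2
pivot(1,1)=4: scale R1 → (0, 1, 1)
  clear (0,1): R0 −= (4)R1 → (1, 0, 3)
pivot(2,2)=6: scale R2 → (0, 0, 1)
  clear (0,2): R0 −= (3)R2 → (1, 0, 0)
  clear (1,2): R1 −= (1)R2 → (0, 1, 0)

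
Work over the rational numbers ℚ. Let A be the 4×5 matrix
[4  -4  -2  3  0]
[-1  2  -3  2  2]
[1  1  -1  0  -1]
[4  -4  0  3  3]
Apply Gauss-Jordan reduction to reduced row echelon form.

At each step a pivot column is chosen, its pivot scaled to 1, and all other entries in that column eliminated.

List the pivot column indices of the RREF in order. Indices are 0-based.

step 1: normalize row 0 (÷4) = (1, -1, -1/2, 3/4, 0)
  row 1: subtract -1×row0 = (0, 1, -7/2, 11/4, 2)
  row 2: subtract 1×row0 = (0, 2, -1/2, -3/4, -1)
  row 3: subtract 4×row0 = (0, 0, 2, 0, 3)
step 2: normalize row 1 (÷1) = (0, 1, -7/2, 11/4, 2)
  row 0: subtract -1×row1 = (1, 0, -4, 7/2, 2)
  row 2: subtract 2×row1 = (0, 0, 13/2, -25/4, -5)
step 3: normalize row 2 (÷13/2) = (0, 0, 1, -25/26, -10/13)
  row 0: subtract -4×row2 = (1, 0, 0, -9/26, -14/13)
  row 1: subtract -7/2×row2 = (0, 1, 0, -8/13, -9/13)
  row 3: subtract 2×row2 = (0, 0, 0, 25/13, 59/13)
step 4: normalize row 3 (÷25/13) = (0, 0, 0, 1, 59/25)
  row 0: subtract -9/26×row3 = (1, 0, 0, 0, -13/50)
  row 1: subtract -8/13×row3 = (0, 1, 0, 0, 19/25)
  row 2: subtract -25/26×row3 = (0, 0, 1, 0, 3/2)

pivot columns: 0, 1, 2, 3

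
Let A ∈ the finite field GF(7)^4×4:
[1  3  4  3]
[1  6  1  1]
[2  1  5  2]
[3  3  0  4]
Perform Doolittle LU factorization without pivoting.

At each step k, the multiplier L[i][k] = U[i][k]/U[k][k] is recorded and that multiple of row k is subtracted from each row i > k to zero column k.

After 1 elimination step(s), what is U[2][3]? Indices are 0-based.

k=0: U[0][0]=1
  eliminate (1,0): mult=1, new row 1: (0, 3, 4, 5); set L[1][0]=1
  eliminate (2,0): mult=2, new row 2: (0, 2, 4, 3); set L[2][0]=2
  eliminate (3,0): mult=3, new row 3: (0, 1, 2, 2); set L[3][0]=3

U[2][3] = 3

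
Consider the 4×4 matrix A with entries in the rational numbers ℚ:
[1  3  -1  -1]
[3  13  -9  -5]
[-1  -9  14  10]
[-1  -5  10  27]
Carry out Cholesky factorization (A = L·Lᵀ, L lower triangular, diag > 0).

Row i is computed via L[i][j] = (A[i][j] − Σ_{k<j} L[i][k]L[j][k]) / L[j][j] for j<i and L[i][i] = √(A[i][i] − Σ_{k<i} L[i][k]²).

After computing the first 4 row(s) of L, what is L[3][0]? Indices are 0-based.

Step 1: L[0][0] = √(1) = 1.
  L[1][0] = (3) / L[0][0] = 3.
Step 2: L[1][1] = √(4) = 2.
  L[2][0] = (-1) / L[0][0] = -1.
  L[2][1] = (-6) / L[1][1] = -3.
Step 3: L[2][2] = √(4) = 2.
  L[3][0] = (-1) / L[0][0] = -1.
  L[3][1] = (-2) / L[1][1] = -1.
  L[3][2] = (6) / L[2][2] = 3.
Step 4: L[3][3] = √(16) = 4.

L[3][0] = -1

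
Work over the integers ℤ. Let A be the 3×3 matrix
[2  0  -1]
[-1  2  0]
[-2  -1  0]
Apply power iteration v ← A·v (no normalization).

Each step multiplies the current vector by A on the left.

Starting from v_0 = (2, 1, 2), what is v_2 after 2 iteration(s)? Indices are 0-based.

v_0 = (2, 1, 2).
v_1 = A·v_0 = (2, 0, -5).
v_2 = A·v_1 = (9, -2, -4).

v_2 = (9, -2, -4)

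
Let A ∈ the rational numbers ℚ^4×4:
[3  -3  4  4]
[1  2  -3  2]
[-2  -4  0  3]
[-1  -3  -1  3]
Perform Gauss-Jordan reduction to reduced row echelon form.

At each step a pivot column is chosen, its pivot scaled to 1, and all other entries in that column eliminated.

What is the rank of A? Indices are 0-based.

rank = 4

step 1: normalize row 0 (÷3) = (1, -1, 4/3, 4/3)
  row 1: subtract 1×row0 = (0, 3, -13/3, 2/3)
  row 2: subtract -2×row0 = (0, -6, 8/3, 17/3)
  row 3: subtract -1×row0 = (0, -4, 1/3, 13/3)
step 2: normalize row 1 (÷3) = (0, 1, -13/9, 2/9)
  row 0: subtract -1×row1 = (1, 0, -1/9, 14/9)
  row 2: subtract -6×row1 = (0, 0, -6, 7)
  row 3: subtract -4×row1 = (0, 0, -49/9, 47/9)
step 3: normalize row 2 (÷-6) = (0, 0, 1, -7/6)
  row 0: subtract -1/9×row2 = (1, 0, 0, 77/54)
  row 1: subtract -13/9×row2 = (0, 1, 0, -79/54)
  row 3: subtract -49/9×row2 = (0, 0, 0, -61/54)
step 4: normalize row 3 (÷-61/54) = (0, 0, 0, 1)
  row 0: subtract 77/54×row3 = (1, 0, 0, 0)
  row 1: subtract -79/54×row3 = (0, 1, 0, 0)
  row 2: subtract -7/6×row3 = (0, 0, 1, 0)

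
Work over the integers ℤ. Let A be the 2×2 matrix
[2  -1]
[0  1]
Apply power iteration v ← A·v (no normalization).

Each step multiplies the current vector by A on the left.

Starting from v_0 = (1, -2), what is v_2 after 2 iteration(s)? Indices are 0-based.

v_0 = (1, -2).
v_1 = A·v_0 = (4, -2).
v_2 = A·v_1 = (10, -2).

v_2 = (10, -2)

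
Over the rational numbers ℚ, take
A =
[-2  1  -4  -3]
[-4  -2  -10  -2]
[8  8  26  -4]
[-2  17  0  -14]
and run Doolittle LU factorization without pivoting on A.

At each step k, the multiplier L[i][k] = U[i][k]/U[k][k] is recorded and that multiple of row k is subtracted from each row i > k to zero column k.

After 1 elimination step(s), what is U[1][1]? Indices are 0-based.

Step 1: pivot at (0,0) is -2.
  row1 ← row1 − (2)·row0  ⇒  L[1][0]=2, U row1=(0, -4, -2, 4)
  row2 ← row2 − (-4)·row0  ⇒  L[2][0]=-4, U row2=(0, 12, 10, -16)
  row3 ← row3 − (1)·row0  ⇒  L[3][0]=1, U row3=(0, 16, 4, -11)

U[1][1] = -4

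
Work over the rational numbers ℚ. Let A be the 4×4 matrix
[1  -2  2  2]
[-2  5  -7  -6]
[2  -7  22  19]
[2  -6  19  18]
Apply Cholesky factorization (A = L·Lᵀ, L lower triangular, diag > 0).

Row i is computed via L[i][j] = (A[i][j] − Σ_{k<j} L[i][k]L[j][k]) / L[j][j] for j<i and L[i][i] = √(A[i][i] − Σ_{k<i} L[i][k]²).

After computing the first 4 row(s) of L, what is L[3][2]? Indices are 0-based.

Step 1: L[0][0] = √(1) = 1.
  L[1][0] = (-2) / L[0][0] = -2.
Step 2: L[1][1] = √(1) = 1.
  L[2][0] = (2) / L[0][0] = 2.
  L[2][1] = (-3) / L[1][1] = -3.
Step 3: L[2][2] = √(9) = 3.
  L[3][0] = (2) / L[0][0] = 2.
  L[3][1] = (-2) / L[1][1] = -2.
  L[3][2] = (9) / L[2][2] = 3.
Step 4: L[3][3] = √(1) = 1.

L[3][2] = 3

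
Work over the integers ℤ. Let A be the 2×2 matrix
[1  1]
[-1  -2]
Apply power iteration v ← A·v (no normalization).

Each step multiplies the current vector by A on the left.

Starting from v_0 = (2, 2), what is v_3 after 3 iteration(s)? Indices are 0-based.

v_0 = (2, 2).
v_1 = A·v_0 = (4, -6).
v_2 = A·v_1 = (-2, 8).
v_3 = A·v_2 = (6, -14).

v_3 = (6, -14)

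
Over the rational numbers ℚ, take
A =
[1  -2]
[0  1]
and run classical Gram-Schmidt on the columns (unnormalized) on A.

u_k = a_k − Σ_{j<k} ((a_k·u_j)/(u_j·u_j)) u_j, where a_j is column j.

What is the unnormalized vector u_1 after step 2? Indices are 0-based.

Step 1: u_0 = a_0 = (1, 0).
Step 2: u_1 = a_1 − (-2)·u_0 = (0, 1).

u_1 = (0, 1)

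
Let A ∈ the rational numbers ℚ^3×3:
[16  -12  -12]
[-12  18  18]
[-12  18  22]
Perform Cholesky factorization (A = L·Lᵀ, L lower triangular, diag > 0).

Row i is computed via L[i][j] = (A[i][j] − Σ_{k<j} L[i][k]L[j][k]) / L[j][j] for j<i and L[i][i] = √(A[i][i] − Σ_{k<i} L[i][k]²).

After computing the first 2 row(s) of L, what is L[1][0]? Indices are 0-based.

Step 1: L[0][0] = √(16) = 4.
  L[1][0] = (-12) / L[0][0] = -3.
Step 2: L[1][1] = √(9) = 3.

L[1][0] = -3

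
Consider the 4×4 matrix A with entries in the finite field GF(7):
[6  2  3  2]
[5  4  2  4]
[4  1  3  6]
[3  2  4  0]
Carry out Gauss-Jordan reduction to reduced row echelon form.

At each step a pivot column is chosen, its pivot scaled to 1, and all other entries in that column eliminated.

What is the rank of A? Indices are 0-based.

[1] R0 /= 6  ⇒  (1, 5, 4, 5)
     R1 -= 5·R0  ⇒  (0, 0, 3, 0)
     R2 -= 4·R0  ⇒  (0, 2, 1, 0)
     R3 -= 3·R0  ⇒  (0, 1, 6, 6)
[2] R1 <-> R2
[2] R1 /= 2  ⇒  (0, 1, 4, 0)
     R0 -= 5·R1  ⇒  (1, 0, 5, 5)
     R3 -= 1·R1  ⇒  (0, 0, 2, 6)
[3] R2 /= 3  ⇒  (0, 0, 1, 0)
     R0 -= 5·R2  ⇒  (1, 0, 0, 5)
     R1 -= 4·R2  ⇒  (0, 1, 0, 0)
     R3 -= 2·R2  ⇒  (0, 0, 0, 6)
[4] R3 /= 6  ⇒  (0, 0, 0, 1)
     R0 -= 5·R3  ⇒  (1, 0, 0, 0)

rank = 4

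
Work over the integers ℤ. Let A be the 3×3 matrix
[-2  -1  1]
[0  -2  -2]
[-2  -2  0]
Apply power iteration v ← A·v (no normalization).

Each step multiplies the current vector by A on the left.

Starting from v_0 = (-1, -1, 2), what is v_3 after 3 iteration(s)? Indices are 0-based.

v_0 = (-1, -1, 2).
v_1 = A·v_0 = (5, -2, 4).
v_2 = A·v_1 = (-4, -4, -6).
v_3 = A·v_2 = (6, 20, 16).

v_3 = (6, 20, 16)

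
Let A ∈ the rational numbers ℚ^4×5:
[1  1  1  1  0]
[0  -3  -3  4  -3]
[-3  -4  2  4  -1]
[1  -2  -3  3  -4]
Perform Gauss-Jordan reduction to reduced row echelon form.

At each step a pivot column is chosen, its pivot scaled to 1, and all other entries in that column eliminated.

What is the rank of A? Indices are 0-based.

[1] R0 /= 1  ⇒  (1, 1, 1, 1, 0)
     R2 -= -3·R0  ⇒  (0, -1, 5, 7, -1)
     R3 -= 1·R0  ⇒  (0, -3, -4, 2, -4)
[2] R1 /= -3  ⇒  (0, 1, 1, -4/3, 1)
     R0 -= 1·R1  ⇒  (1, 0, 0, 7/3, -1)
     R2 -= -1·R1  ⇒  (0, 0, 6, 17/3, 0)
     R3 -= -3·R1  ⇒  (0, 0, -1, -2, -1)
[3] R2 /= 6  ⇒  (0, 0, 1, 17/18, 0)
     R1 -= 1·R2  ⇒  (0, 1, 0, -41/18, 1)
     R3 -= -1·R2  ⇒  (0, 0, 0, -19/18, -1)
[4] R3 /= -19/18  ⇒  (0, 0, 0, 1, 18/19)
     R0 -= 7/3·R3  ⇒  (1, 0, 0, 0, -61/19)
     R1 -= -41/18·R3  ⇒  (0, 1, 0, 0, 60/19)
     R2 -= 17/18·R3  ⇒  (0, 0, 1, 0, -17/19)

rank = 4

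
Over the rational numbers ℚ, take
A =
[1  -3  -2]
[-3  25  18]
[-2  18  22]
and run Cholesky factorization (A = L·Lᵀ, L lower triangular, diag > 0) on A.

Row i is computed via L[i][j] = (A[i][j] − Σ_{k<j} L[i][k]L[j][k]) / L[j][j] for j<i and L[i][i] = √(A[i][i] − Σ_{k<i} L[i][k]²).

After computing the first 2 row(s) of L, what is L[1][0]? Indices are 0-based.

L[1][0] = -3

Step 1: L[0][0] = √(1) = 1.
  L[1][0] = (-3) / L[0][0] = -3.
Step 2: L[1][1] = √(16) = 4.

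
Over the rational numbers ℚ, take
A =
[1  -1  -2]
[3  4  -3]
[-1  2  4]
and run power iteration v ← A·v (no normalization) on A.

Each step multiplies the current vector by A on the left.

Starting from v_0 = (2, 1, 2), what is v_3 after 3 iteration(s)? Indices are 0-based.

v_3 = (-92, -266, 161)

v_0 = (2, 1, 2).
v_1 = A·v_0 = (-3, 4, 8).
v_2 = A·v_1 = (-23, -17, 43).
v_3 = A·v_2 = (-92, -266, 161).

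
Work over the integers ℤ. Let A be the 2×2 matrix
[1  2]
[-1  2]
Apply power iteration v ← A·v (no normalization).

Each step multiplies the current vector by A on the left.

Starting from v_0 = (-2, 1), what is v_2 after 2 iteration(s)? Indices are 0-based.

v_0 = (-2, 1).
v_1 = A·v_0 = (0, 4).
v_2 = A·v_1 = (8, 8).

v_2 = (8, 8)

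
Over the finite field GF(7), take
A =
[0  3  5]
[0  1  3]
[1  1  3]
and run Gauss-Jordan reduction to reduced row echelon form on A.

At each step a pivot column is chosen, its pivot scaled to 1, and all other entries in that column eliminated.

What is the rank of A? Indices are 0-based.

rank = 3

[1] R0 <-> R2
[1] R0 /= 1  ⇒  (1, 1, 3)
[2] R1 /= 1  ⇒  (0, 1, 3)
     R0 -= 1·R1  ⇒  (1, 0, 0)
     R2 -= 3·R1  ⇒  (0, 0, 3)
[3] R2 /= 3  ⇒  (0, 0, 1)
     R1 -= 3·R2  ⇒  (0, 1, 0)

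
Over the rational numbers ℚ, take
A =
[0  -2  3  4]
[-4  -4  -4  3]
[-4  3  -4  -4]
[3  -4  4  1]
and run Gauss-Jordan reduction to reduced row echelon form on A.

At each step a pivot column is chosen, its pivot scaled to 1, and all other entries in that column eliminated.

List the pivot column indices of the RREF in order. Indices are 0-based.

pivot(0,0): swap R0↔R1
pivot(0,0)=-4: scale R0 → (1, 1, 1, -3/4)
  clear (2,0): R2 −= (-4)R0 → (0, 7, 0, -7)
  clear (3,0): R3 −= (3)R0 → (0, -7, 1, 13/4)
pivot(1,1)=-2: scale R1 → (0, 1, -3/2, -2)
  clear (0,1): R0 −= (1)R1 → (1, 0, 5/2, 5/4)
  clear (2,1): R2 −= (7)R1 → (0, 0, 21/2, 7)
  clear (3,1): R3 −= (-7)R1 → (0, 0, -19/2, -43/4)
pivot(2,2)=21/2: scale R2 → (0, 0, 1, 2/3)
  clear (0,2): R0 −= (5/2)R2 → (1, 0, 0, -5/12)
  clear (1,2): R1 −= (-3/2)R2 → (0, 1, 0, -1)
  clear (3,2): R3 −= (-19/2)R2 → (0, 0, 0, -53/12)
pivot(3,3)=-53/12: scale R3 → (0, 0, 0, 1)
  clear (0,3): R0 −= (-5/12)R3 → (1, 0, 0, 0)
  clear (1,3): R1 −= (-1)R3 → (0, 1, 0, 0)
  clear (2,3): R2 −= (2/3)R3 → (0, 0, 1, 0)

pivot columns: 0, 1, 2, 3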